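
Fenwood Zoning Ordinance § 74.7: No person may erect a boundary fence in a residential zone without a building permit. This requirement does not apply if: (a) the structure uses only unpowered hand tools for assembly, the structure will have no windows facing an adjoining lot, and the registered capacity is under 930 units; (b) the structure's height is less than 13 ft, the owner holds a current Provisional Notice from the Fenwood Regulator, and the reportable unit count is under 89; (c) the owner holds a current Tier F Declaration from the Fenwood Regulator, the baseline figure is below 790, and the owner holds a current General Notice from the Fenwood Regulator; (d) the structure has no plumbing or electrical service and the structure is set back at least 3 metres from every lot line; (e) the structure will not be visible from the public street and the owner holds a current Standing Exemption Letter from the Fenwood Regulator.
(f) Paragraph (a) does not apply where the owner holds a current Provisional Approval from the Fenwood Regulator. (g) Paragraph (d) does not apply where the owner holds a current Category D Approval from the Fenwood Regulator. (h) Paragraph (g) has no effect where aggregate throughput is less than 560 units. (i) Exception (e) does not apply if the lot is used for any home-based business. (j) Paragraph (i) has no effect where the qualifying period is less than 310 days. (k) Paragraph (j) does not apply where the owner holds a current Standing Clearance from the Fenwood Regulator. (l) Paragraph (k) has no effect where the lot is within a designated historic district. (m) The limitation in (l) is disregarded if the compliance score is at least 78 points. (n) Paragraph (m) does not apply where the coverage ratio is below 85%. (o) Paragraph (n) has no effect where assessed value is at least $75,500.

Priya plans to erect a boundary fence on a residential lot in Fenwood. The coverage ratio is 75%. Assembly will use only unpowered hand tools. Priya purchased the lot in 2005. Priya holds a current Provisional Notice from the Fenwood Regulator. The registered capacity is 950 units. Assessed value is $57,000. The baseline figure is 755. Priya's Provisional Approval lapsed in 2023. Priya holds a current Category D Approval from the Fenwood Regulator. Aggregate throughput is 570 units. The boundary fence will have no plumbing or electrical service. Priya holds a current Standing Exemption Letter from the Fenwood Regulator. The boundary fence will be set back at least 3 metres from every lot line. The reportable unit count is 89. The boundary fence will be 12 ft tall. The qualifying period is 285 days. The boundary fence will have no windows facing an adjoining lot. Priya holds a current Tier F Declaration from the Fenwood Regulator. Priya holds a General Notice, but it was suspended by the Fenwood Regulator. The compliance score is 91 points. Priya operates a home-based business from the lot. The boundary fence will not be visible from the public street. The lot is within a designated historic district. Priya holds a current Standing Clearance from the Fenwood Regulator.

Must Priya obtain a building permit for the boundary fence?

No — exception (e) applies; Priya does not need a building permit.

Exception (a) fails — the registered capacity is 950 units, not under 930 units.
Exception (b) requires that the reportable unit count is under 89; but the reportable unit count is 89, not under 89, so (b) is unavailable.
Exception (c) does not apply: no current General Notice is held.
Exception (d)'s conditions are all satisfied: there is no plumbing or electrical service; the setback is at least 3 m on every side. But: (g) applies — a current Category D Approval is held. (h), which would lift (g), does not operate here — aggregate throughput is 570 units, not less than 560 units. Exception (d) does not apply.
Exception (e)'s conditions are all satisfied: the structure will not be visible from the street; a current Standing Exemption Letter is held. As to paragraphs (i)–(o): (i) is triggered (a home-based business operates on the lot), but yields to (j): (j) operates — the qualifying period is 285 days, less than the 310 days limit. (k) would limit (j) — a current Standing Clearance is held — but (l) sets (k) aside: (l) operates against (k): the lot is in a historic district. (m) is engaged (the compliance score is 91 points, meeting the 78 points threshold), but yields to (n): (n) operates against (m): the coverage ratio is 75%, below the 85% limit. (o), which would lift (n), is not triggered — assessed value is $57,000, short of $75,500. Exception (e) stands.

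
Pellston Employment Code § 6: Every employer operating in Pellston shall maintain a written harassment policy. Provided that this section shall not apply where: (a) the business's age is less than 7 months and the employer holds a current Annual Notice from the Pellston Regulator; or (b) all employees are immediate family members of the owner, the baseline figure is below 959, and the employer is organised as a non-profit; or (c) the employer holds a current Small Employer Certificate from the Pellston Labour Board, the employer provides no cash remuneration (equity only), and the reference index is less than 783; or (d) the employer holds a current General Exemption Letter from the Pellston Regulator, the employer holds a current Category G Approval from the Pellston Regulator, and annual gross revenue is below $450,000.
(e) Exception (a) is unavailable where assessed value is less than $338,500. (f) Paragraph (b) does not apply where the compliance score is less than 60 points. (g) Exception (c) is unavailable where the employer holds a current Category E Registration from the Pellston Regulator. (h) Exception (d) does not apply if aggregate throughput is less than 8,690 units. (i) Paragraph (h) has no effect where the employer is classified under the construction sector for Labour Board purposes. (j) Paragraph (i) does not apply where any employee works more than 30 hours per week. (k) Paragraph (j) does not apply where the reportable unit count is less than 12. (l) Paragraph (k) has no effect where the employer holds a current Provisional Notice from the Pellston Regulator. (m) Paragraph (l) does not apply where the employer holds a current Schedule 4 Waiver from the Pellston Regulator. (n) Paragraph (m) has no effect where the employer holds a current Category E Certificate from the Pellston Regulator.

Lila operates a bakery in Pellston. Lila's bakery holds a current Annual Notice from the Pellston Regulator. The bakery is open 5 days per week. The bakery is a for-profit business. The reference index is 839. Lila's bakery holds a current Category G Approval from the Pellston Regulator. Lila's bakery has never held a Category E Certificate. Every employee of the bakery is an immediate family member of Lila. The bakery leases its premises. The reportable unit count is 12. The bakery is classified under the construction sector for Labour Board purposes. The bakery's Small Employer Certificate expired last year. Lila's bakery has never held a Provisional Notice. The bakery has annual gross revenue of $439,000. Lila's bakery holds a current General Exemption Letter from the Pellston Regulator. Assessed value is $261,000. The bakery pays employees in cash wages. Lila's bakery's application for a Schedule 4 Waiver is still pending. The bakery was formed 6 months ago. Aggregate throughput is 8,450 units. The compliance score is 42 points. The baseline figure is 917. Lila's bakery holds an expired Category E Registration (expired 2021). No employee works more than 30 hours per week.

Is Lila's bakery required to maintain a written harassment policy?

Exception (a): the business's age is 6 months, less than the 7 months limit; a current Annual Notice is held — every condition holds. But: (e) operates against (a): assessed value is $261,000, less than the $338,500 limit. Exception (a) does not apply.
Exception (b) fails — the employer is for-profit.
Exception (c) fails — the Small Employer Certificate has expired.
All of (d)'s requirements are met (a current General Exemption Letter is held; a current Category G Approval is held; annual gross revenue is $439,000, below the $450,000 limit). Under paragraphs (h)–(n): (h) is engaged (aggregate throughput is 8,450 units, less than the 8,690 units limit), but is set aside by (i): (i) is triggered — the bakery is classified under the construction sector. (j) does not operate here (no employee exceeds 30 hours/week), so (i) stands. So (d) applies.

No — exception (d) applies; Lila's bakery is not required to maintain a written harassment policy.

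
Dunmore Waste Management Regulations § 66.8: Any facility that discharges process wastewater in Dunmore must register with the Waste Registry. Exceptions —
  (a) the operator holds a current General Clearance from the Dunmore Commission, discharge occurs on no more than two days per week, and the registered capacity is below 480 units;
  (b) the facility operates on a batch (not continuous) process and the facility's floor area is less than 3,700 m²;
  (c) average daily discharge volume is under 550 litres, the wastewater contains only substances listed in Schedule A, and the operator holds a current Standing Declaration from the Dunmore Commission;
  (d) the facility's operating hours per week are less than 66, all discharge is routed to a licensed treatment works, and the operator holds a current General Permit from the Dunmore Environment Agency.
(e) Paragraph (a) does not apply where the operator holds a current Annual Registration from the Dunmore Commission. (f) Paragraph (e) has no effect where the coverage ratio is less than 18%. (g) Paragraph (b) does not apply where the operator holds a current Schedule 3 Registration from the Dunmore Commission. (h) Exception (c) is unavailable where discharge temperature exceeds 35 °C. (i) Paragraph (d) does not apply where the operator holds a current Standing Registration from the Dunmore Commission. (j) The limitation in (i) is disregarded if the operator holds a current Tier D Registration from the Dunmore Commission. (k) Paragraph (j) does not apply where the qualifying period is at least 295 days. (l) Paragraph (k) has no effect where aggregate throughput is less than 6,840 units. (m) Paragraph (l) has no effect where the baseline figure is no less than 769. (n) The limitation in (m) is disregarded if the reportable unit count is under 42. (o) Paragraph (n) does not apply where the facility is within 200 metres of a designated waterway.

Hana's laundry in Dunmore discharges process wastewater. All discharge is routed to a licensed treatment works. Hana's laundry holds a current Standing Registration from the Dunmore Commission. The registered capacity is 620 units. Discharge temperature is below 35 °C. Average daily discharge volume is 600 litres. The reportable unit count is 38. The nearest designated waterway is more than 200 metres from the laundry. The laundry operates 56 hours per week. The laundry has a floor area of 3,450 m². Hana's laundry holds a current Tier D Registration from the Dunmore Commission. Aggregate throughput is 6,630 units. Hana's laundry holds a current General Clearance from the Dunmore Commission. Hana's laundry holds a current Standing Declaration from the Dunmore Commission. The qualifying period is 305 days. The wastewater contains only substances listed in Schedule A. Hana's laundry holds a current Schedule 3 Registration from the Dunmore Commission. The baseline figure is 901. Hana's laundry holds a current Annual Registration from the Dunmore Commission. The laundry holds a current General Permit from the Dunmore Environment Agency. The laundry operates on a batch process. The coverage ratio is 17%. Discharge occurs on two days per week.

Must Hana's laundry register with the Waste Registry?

No — exception (d) applies; Hana's laundry is not required to register with the Waste Registry.

Exception (a) does not apply: the registered capacity is 620 units, not below 480 units.
Exception (b) is satisfied on its face — the facility operates on a batch process; the facility's floor area is 3,450 m², less than the 3,700 m² limit. But applying paragraph (g): (g) is engaged — a current Schedule 3 Registration is held. Exception (b) does not apply.
Exception (c) requires that average daily discharge volume is under 550 litres; but average daily discharge volume is 600 litres, not under 550 litres, so (c) is unavailable.
All of (d)'s requirements are met (the facility's operating hours per week are 56, less than the 66 limit; discharge is routed to a licensed treatment works; a current General Permit is held). Under paragraphs (i)–(o): (i) would limit (d) — a current Standing Registration is held — but (j) sets (i) aside: (j) applies — a current Tier D Registration is held. (k) would limit (j) — the qualifying period is 305 days, meeting the 295 days threshold — but (l) sets (k) aside: (l) operates against (k): aggregate throughput is 6,630 units, less than the 6,840 units limit. (m) would limit (l) — the baseline figure is 901, meeting the 769 threshold — but (n) sets (m) aside: (n) applies — the reportable unit count is 38, under the 42 limit. (o), which would lift (n), is not triggered — the laundry is more than 200 m from any designated waterway. (d) remains available.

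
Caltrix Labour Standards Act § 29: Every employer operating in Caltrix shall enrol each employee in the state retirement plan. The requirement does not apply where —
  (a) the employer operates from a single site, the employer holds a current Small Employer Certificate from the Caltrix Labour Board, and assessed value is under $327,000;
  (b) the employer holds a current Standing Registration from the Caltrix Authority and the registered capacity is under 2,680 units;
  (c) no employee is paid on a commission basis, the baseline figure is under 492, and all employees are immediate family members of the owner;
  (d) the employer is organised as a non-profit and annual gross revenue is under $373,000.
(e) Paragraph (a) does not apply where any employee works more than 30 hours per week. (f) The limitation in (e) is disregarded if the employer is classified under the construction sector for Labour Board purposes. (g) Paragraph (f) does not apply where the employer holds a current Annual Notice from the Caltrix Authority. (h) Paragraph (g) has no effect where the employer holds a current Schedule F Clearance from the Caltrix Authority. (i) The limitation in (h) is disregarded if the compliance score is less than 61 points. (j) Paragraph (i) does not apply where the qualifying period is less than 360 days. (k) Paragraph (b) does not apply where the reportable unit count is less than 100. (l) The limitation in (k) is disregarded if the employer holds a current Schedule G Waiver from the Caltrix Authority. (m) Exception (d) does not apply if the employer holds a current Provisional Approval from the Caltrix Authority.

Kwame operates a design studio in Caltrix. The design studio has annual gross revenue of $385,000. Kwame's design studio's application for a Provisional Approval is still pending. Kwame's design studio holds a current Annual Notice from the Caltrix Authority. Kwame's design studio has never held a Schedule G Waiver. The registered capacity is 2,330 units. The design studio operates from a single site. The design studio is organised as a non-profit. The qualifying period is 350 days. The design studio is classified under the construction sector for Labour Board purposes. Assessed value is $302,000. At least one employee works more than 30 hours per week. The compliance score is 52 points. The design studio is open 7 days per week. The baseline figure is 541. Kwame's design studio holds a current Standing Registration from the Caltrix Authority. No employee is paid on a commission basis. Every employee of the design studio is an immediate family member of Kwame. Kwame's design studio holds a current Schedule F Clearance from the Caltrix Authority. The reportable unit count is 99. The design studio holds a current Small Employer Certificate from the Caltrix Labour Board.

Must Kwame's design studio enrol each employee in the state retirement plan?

No — exception (a) applies; Kwame's design studio is not required to enrol each employee in the state retirement plan.

Exception (a) is satisfied on its face — the employer operates from a single site; a current Small Employer Certificate is held; assessed value is $302,000, under the $327,000 limit. Considering the limiting provisions: (e) would limit (a) — at least one employee exceeds 30 hours/week — but (f) sets (e) aside: (f) is engaged — the design studio is classified under the construction sector. (g) is engaged (a current Annual Notice is held), but is displaced by (h): (h) operates — a current Schedule F Clearance is held. (i) operates (the compliance score is 52 points, less than the 61 points limit), but is displaced by (j): (j) operates against (i): the qualifying period is 350 days, less than the 360 days limit. Exception (a) stands.
Exception (b) is satisfied on its face — a current Standing Registration is held; the registered capacity is 2,330 units, under the 2,680 units limit. But: (k) is engaged — the reportable unit count is 99, less than the 100 limit. (l) does not operate here (no current Schedule G Waiver is held), so (k) stands. So (b) is unavailable.
Exception (c) fails — the baseline figure is 541, not under 492.
Exception (d) requires that annual gross revenue is under $373,000; but annual gross revenue is $385,000, not under $373,000, so (d) is unavailable.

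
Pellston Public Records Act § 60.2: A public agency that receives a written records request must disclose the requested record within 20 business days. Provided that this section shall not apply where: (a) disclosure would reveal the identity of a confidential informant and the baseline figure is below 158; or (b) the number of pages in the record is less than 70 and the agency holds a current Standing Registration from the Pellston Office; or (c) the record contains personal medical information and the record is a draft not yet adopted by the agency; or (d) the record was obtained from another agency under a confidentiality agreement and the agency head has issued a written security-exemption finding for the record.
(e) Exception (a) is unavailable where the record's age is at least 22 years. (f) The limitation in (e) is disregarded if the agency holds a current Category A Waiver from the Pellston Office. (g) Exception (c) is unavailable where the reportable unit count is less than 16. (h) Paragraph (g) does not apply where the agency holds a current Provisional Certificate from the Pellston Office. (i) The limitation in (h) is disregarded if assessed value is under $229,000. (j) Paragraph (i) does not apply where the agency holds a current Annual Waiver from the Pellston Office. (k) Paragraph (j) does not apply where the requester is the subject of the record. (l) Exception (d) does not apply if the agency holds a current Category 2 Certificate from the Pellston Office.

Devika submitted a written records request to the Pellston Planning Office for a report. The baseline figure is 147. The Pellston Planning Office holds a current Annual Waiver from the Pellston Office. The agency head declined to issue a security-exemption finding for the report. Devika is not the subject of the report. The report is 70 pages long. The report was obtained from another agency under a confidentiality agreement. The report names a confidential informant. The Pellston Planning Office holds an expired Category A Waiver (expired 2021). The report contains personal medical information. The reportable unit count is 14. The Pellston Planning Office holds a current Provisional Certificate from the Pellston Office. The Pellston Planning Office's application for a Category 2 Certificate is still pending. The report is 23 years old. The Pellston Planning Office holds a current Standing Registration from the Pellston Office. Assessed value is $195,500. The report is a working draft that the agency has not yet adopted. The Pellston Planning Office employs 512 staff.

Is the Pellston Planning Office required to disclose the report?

No — exception (c) applies; the Pellston Planning Office is not required to disclose the report.

Exception (a): the report names a confidential informant; the baseline figure is 147, below the 158 limit — every condition holds. However, paragraphs (e)–(f) must be considered: (e) is triggered — the record's age is 23 years, meeting the 22 years threshold. (f) does not operate here (no current Category A Waiver is held), so (e) stands. Exception (a) does not apply.
Exception (b) does not apply: the number of pages in the record is 70, not less than 70.
Exception (c)'s conditions are all satisfied: the report contains personal medical information; the report is an unadopted draft. As to paragraphs (g)–(k): (g) would limit (c) — the reportable unit count is 14, less than the 16 limit — but (h) sets (g) aside: (h) operates against (g): a current Provisional Certificate is held. (i) would limit (h) — assessed value is $195,500, under the $229,000 limit — but (j) sets (i) aside: (j) is triggered — a current Annual Waiver is held. (k) does not operate here (Devika is not the subject of the report), so (j) stands. So (c) applies.
Exception (d) fails — the agency head declined to issue a security-exemption finding.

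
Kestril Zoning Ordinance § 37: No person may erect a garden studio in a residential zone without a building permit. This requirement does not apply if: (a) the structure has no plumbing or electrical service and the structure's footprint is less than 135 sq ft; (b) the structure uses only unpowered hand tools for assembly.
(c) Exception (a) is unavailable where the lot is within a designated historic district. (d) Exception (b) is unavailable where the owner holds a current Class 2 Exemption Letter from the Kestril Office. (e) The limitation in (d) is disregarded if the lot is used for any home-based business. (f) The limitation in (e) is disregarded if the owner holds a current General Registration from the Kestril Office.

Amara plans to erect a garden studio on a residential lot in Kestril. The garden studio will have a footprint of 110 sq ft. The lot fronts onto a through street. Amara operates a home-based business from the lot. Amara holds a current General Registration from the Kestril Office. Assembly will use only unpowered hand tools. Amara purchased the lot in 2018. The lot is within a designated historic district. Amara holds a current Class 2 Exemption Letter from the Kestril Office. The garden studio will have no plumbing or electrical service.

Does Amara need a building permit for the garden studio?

Exception (a): there is no plumbing or electrical service; the structure's footprint is 110 sq ft, less than the 135 sq ft limit — every condition holds. However, paragraph (c) must be considered: (c) operates against (a): the lot is in a historic district. Exception (a) does not apply.
Exception (b) is satisfied on its face — assembly uses only hand tools. But applying paragraphs (d)–(f): (d) operates against (b): a current Class 2 Exemption Letter is held. (e) is triggered (a home-based business operates on the lot), but is overridden by (f): (f) is triggered — a current General Registration is held. Exception (b) does not apply.
No exception displaces § 37.

Yes — Amara must obtain a building permit.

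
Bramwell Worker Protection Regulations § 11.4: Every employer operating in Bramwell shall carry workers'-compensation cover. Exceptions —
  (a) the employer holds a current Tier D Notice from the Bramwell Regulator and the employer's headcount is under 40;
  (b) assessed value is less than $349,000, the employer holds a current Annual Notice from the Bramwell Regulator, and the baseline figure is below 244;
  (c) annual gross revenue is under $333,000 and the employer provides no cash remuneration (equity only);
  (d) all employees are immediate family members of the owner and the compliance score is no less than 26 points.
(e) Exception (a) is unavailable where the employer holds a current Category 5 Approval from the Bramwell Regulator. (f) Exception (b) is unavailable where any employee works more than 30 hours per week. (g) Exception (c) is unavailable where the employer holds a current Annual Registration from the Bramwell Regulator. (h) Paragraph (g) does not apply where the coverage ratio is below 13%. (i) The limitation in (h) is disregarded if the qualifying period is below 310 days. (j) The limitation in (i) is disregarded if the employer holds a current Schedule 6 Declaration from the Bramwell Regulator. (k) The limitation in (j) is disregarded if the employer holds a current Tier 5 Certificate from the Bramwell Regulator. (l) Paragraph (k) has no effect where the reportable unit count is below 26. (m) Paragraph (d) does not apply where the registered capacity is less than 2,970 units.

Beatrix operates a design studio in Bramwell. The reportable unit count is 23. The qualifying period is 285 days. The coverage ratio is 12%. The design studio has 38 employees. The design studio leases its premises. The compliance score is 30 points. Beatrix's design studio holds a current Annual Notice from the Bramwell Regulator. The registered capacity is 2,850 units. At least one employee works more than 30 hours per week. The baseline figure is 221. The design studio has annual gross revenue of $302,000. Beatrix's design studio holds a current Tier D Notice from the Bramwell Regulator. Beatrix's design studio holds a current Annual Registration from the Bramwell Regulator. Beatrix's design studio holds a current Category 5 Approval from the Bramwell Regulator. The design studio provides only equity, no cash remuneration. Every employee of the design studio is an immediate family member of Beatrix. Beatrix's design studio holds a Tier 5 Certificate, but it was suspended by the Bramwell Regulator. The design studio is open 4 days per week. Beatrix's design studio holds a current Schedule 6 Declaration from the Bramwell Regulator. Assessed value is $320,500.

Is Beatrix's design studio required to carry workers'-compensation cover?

No — exception (c) applies; Beatrix's design studio is not required to carry workers'-compensation cover.

All of (a)'s requirements are met (a current Tier D Notice is held; the employer's headcount is 38, under the 40 limit). But applying paragraph (e): (e) is engaged — a current Category 5 Approval is held. (a) is therefore removed.
All of (b)'s requirements are met (assessed value is $320,500, less than the $349,000 limit; a current Annual Notice is held; the baseline figure is 221, below the 244 limit). However, paragraph (f) must be considered: (f) operates against (b): at least one employee exceeds 30 hours/week. So (b) is unavailable.
Exception (c): annual gross revenue is $302,000, under the $333,000 limit; remuneration is equity-only — every condition holds. Applying paragraphs (g)–(l): (g) would limit (c) — a current Annual Registration is held — but (h) sets (g) aside: (h) is engaged — the coverage ratio is 12%, below the 13% limit. (i) would limit (h) — the qualifying period is 285 days, below the 310 days limit — but (j) sets (i) aside: (j) is triggered — a current Schedule 6 Declaration is held. (k) does not operate here (no current Tier 5 Certificate is held), so (j) stands. So (c) applies.
All of (d)'s requirements are met (every employee is an immediate family member; the compliance score is 30 points, meeting the 26 points threshold). Turning to paragraph (m): (m) is triggered — the registered capacity is 2,850 units, less than the 2,970 units limit. Exception (d) does not apply.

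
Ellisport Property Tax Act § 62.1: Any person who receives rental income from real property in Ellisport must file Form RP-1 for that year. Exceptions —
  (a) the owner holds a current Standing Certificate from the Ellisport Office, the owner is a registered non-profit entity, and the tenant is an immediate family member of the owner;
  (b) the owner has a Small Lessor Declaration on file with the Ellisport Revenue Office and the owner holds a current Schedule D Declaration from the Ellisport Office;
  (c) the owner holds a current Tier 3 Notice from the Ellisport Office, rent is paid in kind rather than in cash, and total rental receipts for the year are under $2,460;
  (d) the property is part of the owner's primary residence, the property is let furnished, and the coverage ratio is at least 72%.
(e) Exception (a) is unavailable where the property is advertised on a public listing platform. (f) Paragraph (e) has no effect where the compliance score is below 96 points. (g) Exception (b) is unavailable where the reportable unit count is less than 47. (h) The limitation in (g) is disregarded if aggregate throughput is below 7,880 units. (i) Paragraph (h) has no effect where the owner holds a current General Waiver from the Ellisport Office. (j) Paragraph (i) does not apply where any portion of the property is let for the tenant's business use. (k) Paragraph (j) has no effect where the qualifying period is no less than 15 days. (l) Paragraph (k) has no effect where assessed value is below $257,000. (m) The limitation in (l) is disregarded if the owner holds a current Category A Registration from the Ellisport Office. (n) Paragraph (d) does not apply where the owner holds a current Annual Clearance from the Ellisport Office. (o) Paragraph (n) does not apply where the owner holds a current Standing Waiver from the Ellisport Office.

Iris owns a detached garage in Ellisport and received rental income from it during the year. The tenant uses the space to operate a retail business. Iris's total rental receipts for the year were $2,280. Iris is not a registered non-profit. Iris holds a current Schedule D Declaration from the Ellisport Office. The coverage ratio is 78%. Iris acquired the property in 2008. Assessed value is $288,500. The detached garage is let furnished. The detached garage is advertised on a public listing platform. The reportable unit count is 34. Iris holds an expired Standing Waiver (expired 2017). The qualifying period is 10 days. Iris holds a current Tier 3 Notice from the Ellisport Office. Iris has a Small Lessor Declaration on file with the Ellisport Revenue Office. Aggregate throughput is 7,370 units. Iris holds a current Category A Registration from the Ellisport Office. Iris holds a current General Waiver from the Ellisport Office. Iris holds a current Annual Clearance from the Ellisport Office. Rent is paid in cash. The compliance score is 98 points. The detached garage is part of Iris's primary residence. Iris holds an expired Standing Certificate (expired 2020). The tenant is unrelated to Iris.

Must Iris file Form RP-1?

No — exception (b) applies; Iris is not required to file Form RP-1.

Exception (a) requires that the owner holds a current Standing Certificate from the Ellisport Office; but no current Standing Certificate is held, so (a) is unavailable.
Exception (b)'s conditions are all satisfied: a Small Lessor Declaration is on file; a current Schedule D Declaration is held. Under paragraphs (g)–(m): (g) would limit (b) — the reportable unit count is 34, less than the 47 limit — but (h) sets (g) aside: (h) applies — aggregate throughput is 7,370 units, below the 7,880 units limit. (i) applies (a current General Waiver is held), but is overridden by (j): (j) applies — the space is let for business use. (k) is not triggered (the qualifying period is 10 days, short of 15 days), so (j) stands. So (b) applies.
Exception (c) requires that rent is paid in kind rather than in cash; but rent is paid in cash, so (c) is unavailable.
All of (d)'s requirements are met (the detached garage is part of the primary residence; the property is let furnished; the coverage ratio is 78%, meeting the 72% threshold). Turning to paragraphs (n)–(o): (n) operates — a current Annual Clearance is held. (o), which would lift (n), does not operate here — the Standing Waiver is not current. (d) is therefore removed.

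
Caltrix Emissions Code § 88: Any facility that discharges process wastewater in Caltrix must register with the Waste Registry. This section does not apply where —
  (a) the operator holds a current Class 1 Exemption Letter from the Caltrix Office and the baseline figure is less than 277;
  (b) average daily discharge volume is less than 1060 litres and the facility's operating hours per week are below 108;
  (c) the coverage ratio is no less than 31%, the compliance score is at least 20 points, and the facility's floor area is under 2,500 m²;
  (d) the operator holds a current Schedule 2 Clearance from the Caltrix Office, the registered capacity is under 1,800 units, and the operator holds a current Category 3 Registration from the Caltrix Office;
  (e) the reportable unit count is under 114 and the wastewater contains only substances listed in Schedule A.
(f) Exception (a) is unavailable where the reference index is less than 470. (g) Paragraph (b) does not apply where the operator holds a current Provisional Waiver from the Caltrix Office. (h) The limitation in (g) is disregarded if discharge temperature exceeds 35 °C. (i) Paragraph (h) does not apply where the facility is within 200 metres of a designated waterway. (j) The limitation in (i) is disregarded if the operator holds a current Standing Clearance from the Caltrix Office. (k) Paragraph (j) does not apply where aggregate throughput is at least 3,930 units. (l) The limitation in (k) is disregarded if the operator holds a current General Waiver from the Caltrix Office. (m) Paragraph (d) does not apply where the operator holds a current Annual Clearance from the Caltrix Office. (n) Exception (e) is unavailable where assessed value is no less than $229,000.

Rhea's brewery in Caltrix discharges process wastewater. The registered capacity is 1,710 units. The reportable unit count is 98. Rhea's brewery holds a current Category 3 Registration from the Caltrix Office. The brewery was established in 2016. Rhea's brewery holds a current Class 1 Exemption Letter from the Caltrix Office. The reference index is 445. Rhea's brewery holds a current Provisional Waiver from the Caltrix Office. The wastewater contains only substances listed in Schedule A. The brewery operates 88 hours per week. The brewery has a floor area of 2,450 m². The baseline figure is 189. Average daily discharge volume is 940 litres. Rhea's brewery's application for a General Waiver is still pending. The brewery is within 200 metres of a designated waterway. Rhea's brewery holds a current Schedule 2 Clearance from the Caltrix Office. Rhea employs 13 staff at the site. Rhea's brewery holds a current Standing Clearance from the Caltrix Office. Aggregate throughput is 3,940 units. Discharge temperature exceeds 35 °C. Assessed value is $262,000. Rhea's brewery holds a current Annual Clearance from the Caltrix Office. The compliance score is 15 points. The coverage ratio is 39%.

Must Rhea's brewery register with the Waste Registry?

Exception (a) is satisfied on its face — a current Class 1 Exemption Letter is held; the baseline figure is 189, less than the 277 limit. However, paragraph (f) must be considered: (f) applies — the reference index is 445, less than the 470 limit. So (a) is unavailable.
All of (b)'s requirements are met (average daily discharge volume is 940 litres, less than the 1060 litres limit; the facility's operating hours per week are 88, below the 108 limit). However, paragraphs (g)–(l) must be considered: (g) operates against (b): a current Provisional Waiver is held. (h) would limit (g) — discharge temperature exceeds 35 °C — but (i) sets (h) aside: (i) operates against (h): the brewery is within 200 m of a designated waterway. (j) is triggered (a current Standing Clearance is held), but is itself disapplied by (k): (k) is triggered — aggregate throughput is 3,940 units, meeting the 3,930 units threshold. (l), which would lift (k), does not operate here — there is no General Waiver in force. (b) is therefore removed.
Exception (c) requires that the compliance score is at least 20 points; but the compliance score is 15 points, short of 20 points, so (c) is unavailable.
Exception (d) is satisfied on its face — a current Schedule 2 Clearance is held; the registered capacity is 1,710 units, under the 1,800 units limit; a current Category 3 Registration is held. Turning to paragraph (m): (m) operates against (d): a current Annual Clearance is held. So (d) is unavailable.
Exception (e) is satisfied on its face — the reportable unit count is 98, under the 114 limit; the wastewater is Schedule-A-only. However, paragraph (n) must be considered: (n) operates against (e): assessed value is $262,000, meeting the $229,000 threshold. (e) is therefore removed.
No exception applies. The general rule governs.

Yes — Rhea's brewery must register with the Waste Registry.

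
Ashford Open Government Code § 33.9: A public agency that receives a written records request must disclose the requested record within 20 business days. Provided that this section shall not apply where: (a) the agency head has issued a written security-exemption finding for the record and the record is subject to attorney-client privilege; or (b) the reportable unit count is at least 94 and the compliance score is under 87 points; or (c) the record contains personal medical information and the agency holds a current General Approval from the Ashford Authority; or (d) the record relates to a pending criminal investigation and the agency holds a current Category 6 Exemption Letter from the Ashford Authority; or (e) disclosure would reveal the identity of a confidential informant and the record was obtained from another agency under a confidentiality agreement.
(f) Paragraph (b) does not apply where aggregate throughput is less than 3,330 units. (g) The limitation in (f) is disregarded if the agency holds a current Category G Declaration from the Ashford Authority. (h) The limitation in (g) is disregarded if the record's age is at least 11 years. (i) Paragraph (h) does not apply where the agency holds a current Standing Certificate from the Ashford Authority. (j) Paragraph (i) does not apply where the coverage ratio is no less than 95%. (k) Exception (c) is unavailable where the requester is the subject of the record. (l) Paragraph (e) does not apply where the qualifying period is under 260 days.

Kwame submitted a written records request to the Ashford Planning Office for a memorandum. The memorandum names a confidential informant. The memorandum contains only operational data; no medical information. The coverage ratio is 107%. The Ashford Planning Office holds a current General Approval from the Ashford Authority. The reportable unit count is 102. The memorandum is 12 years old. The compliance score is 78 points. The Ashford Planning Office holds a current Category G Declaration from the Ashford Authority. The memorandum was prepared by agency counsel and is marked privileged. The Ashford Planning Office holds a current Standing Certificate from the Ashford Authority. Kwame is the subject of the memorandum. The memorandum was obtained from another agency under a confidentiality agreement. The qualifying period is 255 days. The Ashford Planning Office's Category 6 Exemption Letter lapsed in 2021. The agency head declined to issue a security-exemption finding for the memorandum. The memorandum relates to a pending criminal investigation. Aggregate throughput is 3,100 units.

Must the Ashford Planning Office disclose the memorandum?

Yes — the Ashford Planning Office must disclose the memorandum.

Exception (a) requires that the agency head has issued a written security-exemption finding for the record; but the agency head declined to issue a security-exemption finding, so (a) is unavailable.
Exception (b): the reportable unit count is 102, meeting the 94 threshold; the compliance score is 78 points, under the 87 points limit — every condition holds. However, paragraphs (f)–(j) must be considered: (f) applies — aggregate throughput is 3,100 units, less than the 3,330 units limit. (g) would limit (f) — a current Category G Declaration is held — but (h) sets (g) aside: (h) applies — the record's age is 12 years, meeting the 11 years threshold. (i) is triggered (a current Standing Certificate is held), but is displaced by (j): (j) is triggered — the coverage ratio is 107%, meeting the 95% threshold. (b) is therefore removed.
Exception (c) does not apply: the memorandum contains only operational data.
Exception (d) fails — the Category 6 Exemption Letter is not current.
Exception (e): the memorandum names a confidential informant; the memorandum was obtained under a confidentiality agreement — every condition holds. But: (l) operates — the qualifying period is 255 days, under the 260 days limit. Exception (e) does not apply.
Every exception is unavailable, so the rule governs.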